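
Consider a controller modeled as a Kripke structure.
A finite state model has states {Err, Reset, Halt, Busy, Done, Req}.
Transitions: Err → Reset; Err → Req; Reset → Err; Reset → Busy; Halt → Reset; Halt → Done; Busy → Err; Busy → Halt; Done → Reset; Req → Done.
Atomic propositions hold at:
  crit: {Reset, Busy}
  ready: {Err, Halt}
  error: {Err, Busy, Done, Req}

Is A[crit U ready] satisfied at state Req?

A[crit U ready]: least fixpoint, start Z0 = Sat(ready) = {Err, Halt}, add states in Sat(crit) with every successor in Z. Z1 = {Err, Halt, Busy}; Z2 = {Err, Reset, Halt, Busy}; fixed.
Sat(A[crit U ready]) = {Err, Reset, Halt, Busy}
Req ∉ Sat(A[crit U ready]) = {Err, Reset, Halt, Busy}, so the formula does not hold at Req.

No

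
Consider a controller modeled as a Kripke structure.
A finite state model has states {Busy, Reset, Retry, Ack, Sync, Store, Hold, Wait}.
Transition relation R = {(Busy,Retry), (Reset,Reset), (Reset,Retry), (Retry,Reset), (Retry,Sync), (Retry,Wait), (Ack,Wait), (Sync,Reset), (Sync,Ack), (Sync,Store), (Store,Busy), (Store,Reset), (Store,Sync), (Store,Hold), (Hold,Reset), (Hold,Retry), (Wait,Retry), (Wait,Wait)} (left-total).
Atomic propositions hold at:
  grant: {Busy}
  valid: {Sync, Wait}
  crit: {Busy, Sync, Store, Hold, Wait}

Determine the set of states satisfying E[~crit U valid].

{Reset, Retry, Ack, Sync, Wait}

Sat(~crit) = {Reset, Retry, Ack}
E[~crit U valid]: least fixpoint, start Z0 = Sat(valid) = {Sync, Wait}, add states in Sat(~crit) with some successor in Z. Z1 = {Retry, Ack, Sync, Wait}; Z2 = {Reset, Retry, Ack, Sync, Wait}; fixed.
Sat(E[~crit U valid]) = {Reset, Retry, Ack, Sync, Wait}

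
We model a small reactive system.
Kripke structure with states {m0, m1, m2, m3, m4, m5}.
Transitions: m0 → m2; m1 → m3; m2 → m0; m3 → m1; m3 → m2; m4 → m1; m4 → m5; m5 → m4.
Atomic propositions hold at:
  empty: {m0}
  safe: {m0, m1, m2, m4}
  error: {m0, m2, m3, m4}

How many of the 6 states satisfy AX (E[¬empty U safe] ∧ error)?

4

Sat(¬empty) = {m1, m2, m3, m4, m5}
E[¬empty U safe]: least fixpoint, start Z0 = Sat(safe) = {m0, m1, m2, m4}, add states in Sat(¬empty) with some successor in Z. Z1 = {m0, m1, m2, m3, m4, m5}; fixed.
Sat(E[¬empty U safe]) = {m0, m1, m2, m3, m4, m5}
Sat(E[¬empty U safe] ∧ error) = {m0, m2, m3, m4}
Sat(AX (E[¬empty U safe] ∧ error)) = {s : every successor in {m0, m2, m3, m4}} = {m0, m1, m2, m5}
|Sat(AX (E[¬empty U safe] ∧ error))| = |{m0, m1, m2, m5}| = 4.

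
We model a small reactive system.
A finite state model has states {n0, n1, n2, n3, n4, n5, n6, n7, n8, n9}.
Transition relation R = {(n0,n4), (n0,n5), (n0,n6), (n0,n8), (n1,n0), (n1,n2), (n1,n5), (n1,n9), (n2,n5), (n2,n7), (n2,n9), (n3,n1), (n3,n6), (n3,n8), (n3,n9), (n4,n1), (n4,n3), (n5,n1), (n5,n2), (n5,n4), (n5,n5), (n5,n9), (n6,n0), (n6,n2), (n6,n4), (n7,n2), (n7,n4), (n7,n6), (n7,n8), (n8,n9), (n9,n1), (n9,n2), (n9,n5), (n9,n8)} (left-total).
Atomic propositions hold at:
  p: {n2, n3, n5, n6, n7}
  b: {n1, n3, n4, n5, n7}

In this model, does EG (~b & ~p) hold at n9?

Sat(~b) = {n0, n2, n6, n8, n9}
Sat(~p) = {n0, n1, n4, n8, n9}
Sat(~b & ~p) = {n0, n8, n9}
EG (~b & ~p): greatest fixpoint, start Z0 = {n0, n8, n9}, keep only states in Sat with some successor in Z. Already a fixed point.
Sat(EG (~b & ~p)) = {n0, n8, n9}
n9 ∈ Sat(EG (~b & ~p)) = {n0, n8, n9}, so the formula holds at n9.

Yes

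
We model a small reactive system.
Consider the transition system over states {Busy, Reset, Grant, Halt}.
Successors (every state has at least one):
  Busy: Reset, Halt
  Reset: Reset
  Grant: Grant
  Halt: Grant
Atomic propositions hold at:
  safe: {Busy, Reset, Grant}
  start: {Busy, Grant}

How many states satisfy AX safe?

3

Sat(AX safe) = {s : every successor in {Busy, Reset, Grant}} = {Reset, Grant, Halt}
|Sat(AX safe)| = |{Reset, Grant, Halt}| = 3.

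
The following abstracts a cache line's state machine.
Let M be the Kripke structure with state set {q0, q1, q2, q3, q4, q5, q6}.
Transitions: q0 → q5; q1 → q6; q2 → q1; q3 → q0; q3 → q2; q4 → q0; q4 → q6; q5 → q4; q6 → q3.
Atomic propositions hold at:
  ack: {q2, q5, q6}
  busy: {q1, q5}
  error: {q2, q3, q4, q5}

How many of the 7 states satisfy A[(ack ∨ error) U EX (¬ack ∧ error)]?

2

Sat(ack ∨ error) = {q2, q3, q4, q5, q6}
Sat(¬ack) = {q0, q1, q3, q4}
Sat(¬ack ∧ error) = {q3, q4}
Sat(EX (¬ack ∧ error)) = {s : some successor in {q3, q4}} = {q5, q6}
A[(ack ∨ error) U EX (¬ack ∧ error)]: least fixpoint, start Z0 = Sat(EX (¬ack ∧ error)) = {q5, q6}, add states in Sat(ack ∨ error) with every successor in Z. Already a fixed point.
Sat(A[(ack ∨ error) U EX (¬ack ∧ error)]) = {q5, q6}
|Sat(A[(ack ∨ error) U EX (¬ack ∧ error)])| = |{q5, q6}| = 2.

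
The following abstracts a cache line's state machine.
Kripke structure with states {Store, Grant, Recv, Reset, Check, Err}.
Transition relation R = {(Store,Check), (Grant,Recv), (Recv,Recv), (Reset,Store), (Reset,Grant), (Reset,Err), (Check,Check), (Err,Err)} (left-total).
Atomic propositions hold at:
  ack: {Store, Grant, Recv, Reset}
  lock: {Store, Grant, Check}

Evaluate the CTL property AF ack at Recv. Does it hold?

AF ack: least fixpoint, start Z0 = {Store, Grant, Recv, Reset}, add states with every successor in Z. Already a fixed point.
Sat(AF ack) = {Store, Grant, Recv, Reset}
Recv ∈ Sat(AF ack) = {Store, Grant, Recv, Reset}, so the formula holds at Recv.

Yes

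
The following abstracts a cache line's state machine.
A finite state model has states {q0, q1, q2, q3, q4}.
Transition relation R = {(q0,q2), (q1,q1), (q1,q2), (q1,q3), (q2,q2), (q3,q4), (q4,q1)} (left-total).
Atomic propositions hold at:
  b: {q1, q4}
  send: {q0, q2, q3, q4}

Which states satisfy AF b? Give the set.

{q1, q3, q4}

AF b: least fixpoint, start Z0 = {q1, q4}, add states with every successor in Z. Z1 = {q1, q3, q4}; fixed.
Sat(AF b) = {q1, q3, q4}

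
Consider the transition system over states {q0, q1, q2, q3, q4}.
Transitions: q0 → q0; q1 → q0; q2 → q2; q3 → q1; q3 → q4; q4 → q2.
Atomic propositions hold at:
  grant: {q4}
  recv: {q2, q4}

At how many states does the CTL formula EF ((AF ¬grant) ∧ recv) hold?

Sat(¬grant) = {q0, q1, q2, q3}
AF ¬grant: least fixpoint, start Z0 = {q0, q1, q2, q3}, add states with every successor in Z. Z1 = {q0, q1, q2, q3, q4}; fixed.
Sat(AF ¬grant) = {q0, q1, q2, q3, q4}
Sat((AF ¬grant) ∧ recv) = {q2, q4}
EF ((AF ¬grant) ∧ recv): least fixpoint, start Z0 = {q2, q4}, add states with some successor in Z. Z1 = {q2, q3, q4}; fixed.
Sat(EF ((AF ¬grant) ∧ recv)) = {q2, q3, q4}
|Sat(EF ((AF ¬grant) ∧ recv))| = |{q2, q3, q4}| = 3.

3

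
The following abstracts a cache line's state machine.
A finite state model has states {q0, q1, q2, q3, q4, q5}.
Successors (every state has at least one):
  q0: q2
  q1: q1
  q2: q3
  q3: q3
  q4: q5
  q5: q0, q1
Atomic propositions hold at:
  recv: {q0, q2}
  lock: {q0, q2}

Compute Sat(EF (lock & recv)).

Sat(lock & recv) = {q0, q2}
EF (lock & recv): least fixpoint, start Z0 = {q0, q2}, add states with some successor in Z. Z1 = {q0, q2, q5}; Z2 = {q0, q2, q4, q5}; fixed.
Sat(EF (lock & recv)) = {q0, q2, q4, q5}

{q0, q2, q4, q5}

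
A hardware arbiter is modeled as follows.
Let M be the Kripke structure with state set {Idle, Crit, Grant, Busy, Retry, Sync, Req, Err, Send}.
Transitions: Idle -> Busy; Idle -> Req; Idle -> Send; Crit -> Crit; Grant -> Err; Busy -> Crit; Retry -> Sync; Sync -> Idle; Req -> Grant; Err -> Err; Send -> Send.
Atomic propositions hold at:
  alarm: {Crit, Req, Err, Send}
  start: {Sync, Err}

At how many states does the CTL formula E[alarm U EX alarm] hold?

7

Sat(EX alarm) = {s : some successor in {Crit, Req, Err, Send}} = {Idle, Crit, Grant, Busy, Err, Send}
E[alarm U EX alarm]: least fixpoint, start Z0 = Sat(EX alarm) = {Idle, Crit, Grant, Busy, Err, Send}, add states in Sat(alarm) with some successor in Z. Z1 = {Idle, Crit, Grant, Busy, Req, Err, Send}; fixed.
Sat(E[alarm U EX alarm]) = {Idle, Crit, Grant, Busy, Req, Err, Send}
|Sat(E[alarm U EX alarm])| = |{Idle, Crit, Grant, Busy, Req, Err, Send}| = 7.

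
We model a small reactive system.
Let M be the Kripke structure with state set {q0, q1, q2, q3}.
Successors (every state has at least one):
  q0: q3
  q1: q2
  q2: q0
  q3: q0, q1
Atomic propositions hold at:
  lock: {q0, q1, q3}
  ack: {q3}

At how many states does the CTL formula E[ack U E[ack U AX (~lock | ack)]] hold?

3

Sat(~lock) = {q2}
Sat(~lock | ack) = {q2, q3}
Sat(AX (~lock | ack)) = {s : every successor in {q2, q3}} = {q0, q1}
E[ack U AX (~lock | ack)]: least fixpoint, start Z0 = Sat(AX (~lock | ack)) = {q0, q1}, add states in Sat(ack) with some successor in Z. Z1 = {q0, q1, q3}; fixed.
Sat(E[ack U AX (~lock | ack)]) = {q0, q1, q3}
E[ack U E[ack U AX (~lock | ack)]]: least fixpoint, start Z0 = Sat(E[ack U AX (~lock | ack)]) = {q0, q1, q3}, add states in Sat(ack) with some successor in Z. Already a fixed point.
Sat(E[ack U E[ack U AX (~lock | ack)]]) = {q0, q1, q3}
|Sat(E[ack U E[ack U AX (~lock | ack)]])| = |{q0, q1, q3}| = 3.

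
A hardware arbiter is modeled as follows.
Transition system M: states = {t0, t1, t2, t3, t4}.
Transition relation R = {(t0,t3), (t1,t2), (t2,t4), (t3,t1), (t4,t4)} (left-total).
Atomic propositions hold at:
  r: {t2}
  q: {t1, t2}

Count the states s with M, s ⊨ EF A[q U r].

A[q U r]: least fixpoint, start Z0 = Sat(r) = {t2}, add states in Sat(q) with every successor in Z. Z1 = {t1, t2}; fixed.
Sat(A[q U r]) = {t1, t2}
EF A[q U r]: least fixpoint, start Z0 = {t1, t2}, add states with some successor in Z. Z1 = {t1, t2, t3}; Z2 = {t0, t1, t2, t3}; fixed.
Sat(EF A[q U r]) = {t0, t1, t2, t3}
|Sat(EF A[q U r])| = |{t0, t1, t2, t3}| = 4.

4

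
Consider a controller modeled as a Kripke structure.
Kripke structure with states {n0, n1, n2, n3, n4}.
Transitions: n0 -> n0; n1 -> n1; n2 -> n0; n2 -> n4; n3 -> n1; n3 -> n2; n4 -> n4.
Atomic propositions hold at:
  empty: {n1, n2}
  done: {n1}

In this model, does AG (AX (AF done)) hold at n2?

No

AF done: least fixpoint, start Z0 = {n1}, add states with every successor in Z. Already a fixed point.
Sat(AF done) = {n1}
Sat(AX (AF done)) = {s : every successor in {n1}} = {n1}
AG (AX (AF done)): greatest fixpoint, start Z0 = {n1}, keep only states in Sat with every successor in Z. Already a fixed point.
Sat(AG (AX (AF done))) = {n1}
n2 ∉ Sat(AG (AX (AF done))) = {n1}, so the formula does not hold at n2.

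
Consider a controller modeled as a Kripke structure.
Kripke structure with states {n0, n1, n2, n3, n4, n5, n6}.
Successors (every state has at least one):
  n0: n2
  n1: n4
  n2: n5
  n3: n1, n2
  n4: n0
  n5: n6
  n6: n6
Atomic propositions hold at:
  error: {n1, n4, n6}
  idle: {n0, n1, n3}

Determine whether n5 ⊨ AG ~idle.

Yes

Sat(~idle) = {n2, n4, n5, n6}
AG ~idle: greatest fixpoint, start Z0 = {n2, n4, n5, n6}, keep only states in Sat with every successor in Z. Z1 = {n2, n5, n6}; fixed.
Sat(AG ~idle) = {n2, n5, n6}
n5 ∈ Sat(AG ~idle) = {n2, n5, n6}, so the formula holds at n5.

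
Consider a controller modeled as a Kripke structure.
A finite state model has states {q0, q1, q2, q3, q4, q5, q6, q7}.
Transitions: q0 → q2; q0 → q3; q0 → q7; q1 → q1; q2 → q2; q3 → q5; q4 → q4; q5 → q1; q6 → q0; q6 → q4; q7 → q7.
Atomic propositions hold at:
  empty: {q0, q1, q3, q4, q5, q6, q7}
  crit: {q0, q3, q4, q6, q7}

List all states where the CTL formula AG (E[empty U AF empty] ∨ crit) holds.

AF empty: least fixpoint, start Z0 = {q0, q1, q3, q4, q5, q6, q7}, add states with every successor in Z. Already a fixed point.
Sat(AF empty) = {q0, q1, q3, q4, q5, q6, q7}
E[empty U AF empty]: least fixpoint, start Z0 = Sat(AF empty) = {q0, q1, q3, q4, q5, q6, q7}, add states in Sat(empty) with some successor in Z. Already a fixed point.
Sat(E[empty U AF empty]) = {q0, q1, q3, q4, q5, q6, q7}
Sat(E[empty U AF empty] ∨ crit) = {q0, q1, q3, q4, q5, q6, q7}
AG (E[empty U AF empty] ∨ crit): greatest fixpoint, start Z0 = {q0, q1, q3, q4, q5, q6, q7}, keep only states in Sat with every successor in Z. Z1 = {q1, q3, q4, q5, q6, q7}; Z2 = {q1, q3, q4, q5, q7}; fixed.
Sat(AG (E[empty U AF empty] ∨ crit)) = {q1, q3, q4, q5, q7}

{q1, q3, q4, q5, q7}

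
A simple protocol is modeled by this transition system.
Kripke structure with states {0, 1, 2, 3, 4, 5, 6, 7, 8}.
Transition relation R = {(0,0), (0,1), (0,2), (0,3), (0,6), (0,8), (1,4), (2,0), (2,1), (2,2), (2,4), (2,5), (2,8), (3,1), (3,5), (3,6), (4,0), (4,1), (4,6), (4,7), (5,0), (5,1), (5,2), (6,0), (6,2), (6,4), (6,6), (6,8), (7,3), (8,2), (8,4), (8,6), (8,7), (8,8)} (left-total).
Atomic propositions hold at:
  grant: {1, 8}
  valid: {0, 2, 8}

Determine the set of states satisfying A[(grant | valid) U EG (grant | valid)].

Sat(grant | valid) = {0, 1, 2, 8}
EG (grant | valid): greatest fixpoint, start Z0 = {0, 1, 2, 8}, keep only states in Sat with some successor in Z. Z1 = {0, 2, 8}; fixed.
Sat(EG (grant | valid)) = {0, 2, 8}
A[(grant | valid) U EG (grant | valid)]: least fixpoint, start Z0 = Sat(EG (grant | valid)) = {0, 2, 8}, add states in Sat(grant | valid) with every successor in Z. Already a fixed point.
Sat(A[(grant | valid) U EG (grant | valid)]) = {0, 2, 8}

{0, 2, 8}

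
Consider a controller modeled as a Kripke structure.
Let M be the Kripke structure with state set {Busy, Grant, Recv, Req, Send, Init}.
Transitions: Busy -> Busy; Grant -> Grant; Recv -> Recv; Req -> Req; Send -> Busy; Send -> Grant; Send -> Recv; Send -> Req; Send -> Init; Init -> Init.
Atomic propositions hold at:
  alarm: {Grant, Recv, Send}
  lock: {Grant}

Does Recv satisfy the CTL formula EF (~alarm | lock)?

No

Sat(~alarm) = {Busy, Req, Init}
Sat(~alarm | lock) = {Busy, Grant, Req, Init}
EF (~alarm | lock): least fixpoint, start Z0 = {Busy, Grant, Req, Init}, add states with some successor in Z. Z1 = {Busy, Grant, Req, Send, Init}; fixed.
Sat(EF (~alarm | lock)) = {Busy, Grant, Req, Send, Init}
Recv ∉ Sat(EF (~alarm | lock)) = {Busy, Grant, Req, Send, Init}, so the formula does not hold at Recv.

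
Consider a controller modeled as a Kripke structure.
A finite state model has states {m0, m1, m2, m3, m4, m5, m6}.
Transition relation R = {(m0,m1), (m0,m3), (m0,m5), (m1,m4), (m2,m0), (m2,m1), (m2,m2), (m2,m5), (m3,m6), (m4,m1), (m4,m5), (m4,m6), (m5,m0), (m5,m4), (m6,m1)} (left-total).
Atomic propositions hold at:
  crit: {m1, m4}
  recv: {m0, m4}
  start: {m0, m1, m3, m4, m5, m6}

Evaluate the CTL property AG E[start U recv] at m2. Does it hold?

No

E[start U recv]: least fixpoint, start Z0 = Sat(recv) = {m0, m4}, add states in Sat(start) with some successor in Z. Z1 = {m0, m1, m4, m5}; Z2 = {m0, m1, m4, m5, m6}; Z3 = {m0, m1, m3, m4, m5, m6}; fixed.
Sat(E[start U recv]) = {m0, m1, m3, m4, m5, m6}
AG E[start U recv]: greatest fixpoint, start Z0 = {m0, m1, m3, m4, m5, m6}, keep only states in Sat with every successor in Z. Already a fixed point.
Sat(AG E[start U recv]) = {m0, m1, m3, m4, m5, m6}
m2 ∉ Sat(AG E[start U recv]) = {m0, m1, m3, m4, m5, m6}, so the formula does not hold at m2.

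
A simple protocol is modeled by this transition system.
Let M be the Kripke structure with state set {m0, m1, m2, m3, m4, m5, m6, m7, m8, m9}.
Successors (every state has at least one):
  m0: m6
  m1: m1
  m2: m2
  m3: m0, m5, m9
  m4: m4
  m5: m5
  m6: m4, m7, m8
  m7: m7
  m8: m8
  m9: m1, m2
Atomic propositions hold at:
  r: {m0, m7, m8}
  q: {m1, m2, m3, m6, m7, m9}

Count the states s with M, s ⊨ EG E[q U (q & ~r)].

4

Sat(~r) = {m1, m2, m3, m4, m5, m6, m9}
Sat(q & ~r) = {m1, m2, m3, m6, m9}
E[q U (q & ~r)]: least fixpoint, start Z0 = Sat((q & ~r)) = {m1, m2, m3, m6, m9}, add states in Sat(q) with some successor in Z. Already a fixed point.
Sat(E[q U (q & ~r)]) = {m1, m2, m3, m6, m9}
EG E[q U (q & ~r)]: greatest fixpoint, start Z0 = {m1, m2, m3, m6, m9}, keep only states in Sat with some successor in Z. Z1 = {m1, m2, m3, m9}; fixed.
Sat(EG E[q U (q & ~r)]) = {m1, m2, m3, m9}
|Sat(EG E[q U (q & ~r)])| = |{m1, m2, m3, m9}| = 4.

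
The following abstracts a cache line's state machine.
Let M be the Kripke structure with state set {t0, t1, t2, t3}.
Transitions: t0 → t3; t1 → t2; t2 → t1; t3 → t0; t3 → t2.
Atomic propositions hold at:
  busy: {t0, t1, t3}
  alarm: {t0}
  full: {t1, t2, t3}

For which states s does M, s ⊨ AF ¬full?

Sat(¬full) = {t0}
AF ¬full: least fixpoint, start Z0 = {t0}, add states with every successor in Z. Already a fixed point.
Sat(AF ¬full) = {t0}

{t0}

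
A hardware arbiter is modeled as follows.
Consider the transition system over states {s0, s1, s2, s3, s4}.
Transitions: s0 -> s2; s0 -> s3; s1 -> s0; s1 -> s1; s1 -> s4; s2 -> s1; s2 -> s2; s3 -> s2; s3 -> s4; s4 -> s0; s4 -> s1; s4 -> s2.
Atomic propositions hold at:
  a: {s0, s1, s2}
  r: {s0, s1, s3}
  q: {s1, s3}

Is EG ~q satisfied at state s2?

Yes

Sat(~q) = {s0, s2, s4}
EG ~q: greatest fixpoint, start Z0 = {s0, s2, s4}, keep only states in Sat with some successor in Z. Already a fixed point.
Sat(EG ~q) = {s0, s2, s4}
s2 ∈ Sat(EG ~q) = {s0, s2, s4}, so the formula holds at s2.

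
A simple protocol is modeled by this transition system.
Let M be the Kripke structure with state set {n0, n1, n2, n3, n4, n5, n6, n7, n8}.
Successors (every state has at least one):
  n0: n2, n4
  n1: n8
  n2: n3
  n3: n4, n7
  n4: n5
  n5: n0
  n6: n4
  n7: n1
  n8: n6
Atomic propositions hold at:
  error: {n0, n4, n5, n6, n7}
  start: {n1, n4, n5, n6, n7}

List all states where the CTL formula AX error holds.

Sat(AX error) = {s : every successor in {n0, n4, n5, n6, n7}} = {n3, n4, n5, n6, n8}

{n3, n4, n5, n6, n8}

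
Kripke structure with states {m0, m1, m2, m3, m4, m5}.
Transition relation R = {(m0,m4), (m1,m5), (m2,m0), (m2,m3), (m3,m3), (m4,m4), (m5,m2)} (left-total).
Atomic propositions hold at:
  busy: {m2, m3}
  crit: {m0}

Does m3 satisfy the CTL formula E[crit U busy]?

E[crit U busy]: least fixpoint, start Z0 = Sat(busy) = {m2, m3}, add states in Sat(crit) with some successor in Z. Already a fixed point.
Sat(E[crit U busy]) = {m2, m3}
m3 ∈ Sat(E[crit U busy]) = {m2, m3}, so the formula holds at m3.

Yes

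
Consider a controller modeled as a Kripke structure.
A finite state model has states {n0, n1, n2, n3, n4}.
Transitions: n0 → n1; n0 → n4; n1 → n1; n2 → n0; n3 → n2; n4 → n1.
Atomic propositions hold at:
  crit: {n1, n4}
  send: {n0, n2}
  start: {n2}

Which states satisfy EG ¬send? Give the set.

Sat(¬send) = {n1, n3, n4}
EG ¬send: greatest fixpoint, start Z0 = {n1, n3, n4}, keep only states in Sat with some successor in Z. Z1 = {n1, n4}; fixed.
Sat(EG ¬send) = {n1, n4}

{n1, n4}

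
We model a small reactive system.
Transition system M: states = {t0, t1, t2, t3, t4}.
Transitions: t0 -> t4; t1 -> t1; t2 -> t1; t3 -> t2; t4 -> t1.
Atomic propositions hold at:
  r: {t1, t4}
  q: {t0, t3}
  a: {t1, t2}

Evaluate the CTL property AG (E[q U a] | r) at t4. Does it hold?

Yes

E[q U a]: least fixpoint, start Z0 = Sat(a) = {t1, t2}, add states in Sat(q) with some successor in Z. Z1 = {t1, t2, t3}; fixed.
Sat(E[q U a]) = {t1, t2, t3}
Sat(E[q U a] | r) = {t1, t2, t3, t4}
AG (E[q U a] | r): greatest fixpoint, start Z0 = {t1, t2, t3, t4}, keep only states in Sat with every successor in Z. Already a fixed point.
Sat(AG (E[q U a] | r)) = {t1, t2, t3, t4}
t4 ∈ Sat(AG (E[q U a] | r)) = {t1, t2, t3, t4}, so the formula holds at t4.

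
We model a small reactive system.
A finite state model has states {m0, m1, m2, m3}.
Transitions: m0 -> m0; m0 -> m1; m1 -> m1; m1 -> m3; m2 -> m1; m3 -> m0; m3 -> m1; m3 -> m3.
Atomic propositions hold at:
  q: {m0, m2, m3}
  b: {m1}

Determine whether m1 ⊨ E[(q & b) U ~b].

No

Sat(q & b) = ∅
Sat(~b) = {m0, m2, m3}
E[(q & b) U ~b]: least fixpoint, start Z0 = Sat(~b) = {m0, m2, m3}, add states in Sat(q & b) with some successor in Z. Already a fixed point.
Sat(E[(q & b) U ~b]) = {m0, m2, m3}
m1 ∉ Sat(E[(q & b) U ~b]) = {m0, m2, m3}, so the formula does not hold at m1.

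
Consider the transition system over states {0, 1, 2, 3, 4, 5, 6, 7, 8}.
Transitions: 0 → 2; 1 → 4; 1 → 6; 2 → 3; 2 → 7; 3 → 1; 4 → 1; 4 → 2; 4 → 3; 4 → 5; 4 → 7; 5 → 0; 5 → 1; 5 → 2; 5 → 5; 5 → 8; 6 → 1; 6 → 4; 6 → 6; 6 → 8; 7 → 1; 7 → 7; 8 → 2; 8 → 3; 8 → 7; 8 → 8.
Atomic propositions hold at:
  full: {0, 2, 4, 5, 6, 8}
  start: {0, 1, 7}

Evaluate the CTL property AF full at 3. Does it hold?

AF full: least fixpoint, start Z0 = {0, 2, 4, 5, 6, 8}, add states with every successor in Z. Z1 = {0, 1, 2, 4, 5, 6, 8}; Z2 = {0, 1, 2, 3, 4, 5, 6, 8}; fixed.
Sat(AF full) = {0, 1, 2, 3, 4, 5, 6, 8}
3 ∈ Sat(AF full) = {0, 1, 2, 3, 4, 5, 6, 8}, so the formula holds at 3.

Yes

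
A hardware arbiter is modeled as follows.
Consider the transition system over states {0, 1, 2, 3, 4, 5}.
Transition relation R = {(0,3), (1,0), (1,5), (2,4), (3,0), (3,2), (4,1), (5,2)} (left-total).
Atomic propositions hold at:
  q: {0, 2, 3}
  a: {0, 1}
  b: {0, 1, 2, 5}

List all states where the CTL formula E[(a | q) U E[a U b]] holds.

{0, 1, 2, 3, 5}

Sat(a | q) = {0, 1, 2, 3}
E[a U b]: least fixpoint, start Z0 = Sat(b) = {0, 1, 2, 5}, add states in Sat(a) with some successor in Z. Already a fixed point.
Sat(E[a U b]) = {0, 1, 2, 5}
E[(a | q) U E[a U b]]: least fixpoint, start Z0 = Sat(E[a U b]) = {0, 1, 2, 5}, add states in Sat(a | q) with some successor in Z. Z1 = {0, 1, 2, 3, 5}; fixed.
Sat(E[(a | q) U E[a U b]]) = {0, 1, 2, 3, 5}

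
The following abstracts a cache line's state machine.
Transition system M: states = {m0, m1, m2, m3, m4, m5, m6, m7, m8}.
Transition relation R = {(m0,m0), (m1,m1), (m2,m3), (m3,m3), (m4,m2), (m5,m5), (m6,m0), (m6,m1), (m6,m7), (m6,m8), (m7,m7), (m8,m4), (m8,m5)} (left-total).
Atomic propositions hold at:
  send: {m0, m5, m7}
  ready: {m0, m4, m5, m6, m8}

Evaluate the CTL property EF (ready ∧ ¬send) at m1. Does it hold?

Sat(¬send) = {m1, m2, m3, m4, m6, m8}
Sat(ready ∧ ¬send) = {m4, m6, m8}
EF (ready ∧ ¬send): least fixpoint, start Z0 = {m4, m6, m8}, add states with some successor in Z. Already a fixed point.
Sat(EF (ready ∧ ¬send)) = {m4, m6, m8}
m1 ∉ Sat(EF (ready ∧ ¬send)) = {m4, m6, m8}, so the formula does not hold at m1.

No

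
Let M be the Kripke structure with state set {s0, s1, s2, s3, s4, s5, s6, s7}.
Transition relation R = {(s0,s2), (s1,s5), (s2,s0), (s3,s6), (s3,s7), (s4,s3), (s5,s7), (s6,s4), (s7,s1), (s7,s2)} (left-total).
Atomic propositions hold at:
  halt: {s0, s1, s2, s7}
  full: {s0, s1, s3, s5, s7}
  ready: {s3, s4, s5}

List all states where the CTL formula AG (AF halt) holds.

{s0, s1, s2, s5, s7}

AF halt: least fixpoint, start Z0 = {s0, s1, s2, s7}, add states with every successor in Z. Z1 = {s0, s1, s2, s5, s7}; fixed.
Sat(AF halt) = {s0, s1, s2, s5, s7}
AG (AF halt): greatest fixpoint, start Z0 = {s0, s1, s2, s5, s7}, keep only states in Sat with every successor in Z. Already a fixed point.
Sat(AG (AF halt)) = {s0, s1, s2, s5, s7}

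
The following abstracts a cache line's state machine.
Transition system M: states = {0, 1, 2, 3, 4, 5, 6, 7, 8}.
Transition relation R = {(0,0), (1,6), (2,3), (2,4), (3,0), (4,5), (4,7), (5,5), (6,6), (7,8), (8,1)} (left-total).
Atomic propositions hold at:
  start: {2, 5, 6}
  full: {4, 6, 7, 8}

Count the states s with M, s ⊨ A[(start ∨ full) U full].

Sat(start ∨ full) = {2, 4, 5, 6, 7, 8}
A[(start ∨ full) U full]: least fixpoint, start Z0 = Sat(full) = {4, 6, 7, 8}, add states in Sat(start ∨ full) with every successor in Z. Already a fixed point.
Sat(A[(start ∨ full) U full]) = {4, 6, 7, 8}
|Sat(A[(start ∨ full) U full])| = |{4, 6, 7, 8}| = 4.

4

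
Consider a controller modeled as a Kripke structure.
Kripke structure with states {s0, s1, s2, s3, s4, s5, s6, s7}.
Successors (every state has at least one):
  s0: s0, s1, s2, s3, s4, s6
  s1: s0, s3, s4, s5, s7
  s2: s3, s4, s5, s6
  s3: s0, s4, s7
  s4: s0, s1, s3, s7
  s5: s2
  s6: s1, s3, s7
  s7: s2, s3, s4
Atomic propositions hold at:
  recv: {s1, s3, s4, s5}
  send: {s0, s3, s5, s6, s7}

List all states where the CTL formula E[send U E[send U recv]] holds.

{s0, s1, s3, s4, s5, s6, s7}

E[send U recv]: least fixpoint, start Z0 = Sat(recv) = {s1, s3, s4, s5}, add states in Sat(send) with some successor in Z. Z1 = {s0, s1, s3, s4, s5, s6, s7}; fixed.
Sat(E[send U recv]) = {s0, s1, s3, s4, s5, s6, s7}
E[send U E[send U recv]]: least fixpoint, start Z0 = Sat(E[send U recv]) = {s0, s1, s3, s4, s5, s6, s7}, add states in Sat(send) with some successor in Z. Already a fixed point.
Sat(E[send U E[send U recv]]) = {s0, s1, s3, s4, s5, s6, s7}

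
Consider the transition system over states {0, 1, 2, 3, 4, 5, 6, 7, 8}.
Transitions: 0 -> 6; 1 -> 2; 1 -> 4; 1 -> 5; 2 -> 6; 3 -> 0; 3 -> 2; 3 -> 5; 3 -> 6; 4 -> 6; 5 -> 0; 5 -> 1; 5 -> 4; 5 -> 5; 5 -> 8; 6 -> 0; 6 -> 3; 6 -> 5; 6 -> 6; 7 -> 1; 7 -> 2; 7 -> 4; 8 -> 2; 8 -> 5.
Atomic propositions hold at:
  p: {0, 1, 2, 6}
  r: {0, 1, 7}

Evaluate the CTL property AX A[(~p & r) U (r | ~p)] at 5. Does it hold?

Yes

Sat(~p) = {3, 4, 5, 7, 8}
Sat(~p & r) = {7}
Sat(r | ~p) = {0, 1, 3, 4, 5, 7, 8}
A[(~p & r) U (r | ~p)]: least fixpoint, start Z0 = Sat((r | ~p)) = {0, 1, 3, 4, 5, 7, 8}, add states in Sat(~p & r) with every successor in Z. Already a fixed point.
Sat(A[(~p & r) U (r | ~p)]) = {0, 1, 3, 4, 5, 7, 8}
Sat(AX A[(~p & r) U (r | ~p)]) = {s : every successor in {0, 1, 3, 4, 5, 7, 8}} = {5}
5 ∈ Sat(AX A[(~p & r) U (r | ~p)]) = {5}, so the formula holds at 5.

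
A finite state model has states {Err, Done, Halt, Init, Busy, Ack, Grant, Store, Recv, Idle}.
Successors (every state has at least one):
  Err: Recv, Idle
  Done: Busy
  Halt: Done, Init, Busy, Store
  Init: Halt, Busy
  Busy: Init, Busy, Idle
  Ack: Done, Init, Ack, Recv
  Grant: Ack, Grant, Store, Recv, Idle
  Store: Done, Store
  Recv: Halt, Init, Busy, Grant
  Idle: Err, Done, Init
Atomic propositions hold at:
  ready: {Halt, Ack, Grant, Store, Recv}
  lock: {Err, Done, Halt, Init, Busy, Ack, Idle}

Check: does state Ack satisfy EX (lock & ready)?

Yes

Sat(lock & ready) = {Halt, Ack}
Sat(EX (lock & ready)) = {s : some successor in {Halt, Ack}} = {Init, Ack, Grant, Recv}
Ack ∈ Sat(EX (lock & ready)) = {Init, Ack, Grant, Recv}, so the formula holds at Ack.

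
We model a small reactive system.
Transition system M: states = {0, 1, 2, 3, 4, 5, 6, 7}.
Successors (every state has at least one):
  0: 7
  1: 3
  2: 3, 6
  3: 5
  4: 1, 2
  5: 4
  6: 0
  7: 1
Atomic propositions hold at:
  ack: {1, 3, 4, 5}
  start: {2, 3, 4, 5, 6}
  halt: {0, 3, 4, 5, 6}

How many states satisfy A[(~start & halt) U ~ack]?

4

Sat(~start) = {0, 1, 7}
Sat(~start & halt) = {0}
Sat(~ack) = {0, 2, 6, 7}
A[(~start & halt) U ~ack]: least fixpoint, start Z0 = Sat(~ack) = {0, 2, 6, 7}, add states in Sat(~start & halt) with every successor in Z. Already a fixed point.
Sat(A[(~start & halt) U ~ack]) = {0, 2, 6, 7}
|Sat(A[(~start & halt) U ~ack])| = |{0, 2, 6, 7}| = 4.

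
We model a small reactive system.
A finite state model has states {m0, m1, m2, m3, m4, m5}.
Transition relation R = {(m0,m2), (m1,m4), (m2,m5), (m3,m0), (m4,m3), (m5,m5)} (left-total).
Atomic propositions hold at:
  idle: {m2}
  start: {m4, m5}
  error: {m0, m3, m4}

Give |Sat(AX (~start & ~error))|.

1

Sat(~start) = {m0, m1, m2, m3}
Sat(~error) = {m1, m2, m5}
Sat(~start & ~error) = {m1, m2}
Sat(AX (~start & ~error)) = {s : every successor in {m1, m2}} = {m0}
|Sat(AX (~start & ~error))| = |{m0}| = 1.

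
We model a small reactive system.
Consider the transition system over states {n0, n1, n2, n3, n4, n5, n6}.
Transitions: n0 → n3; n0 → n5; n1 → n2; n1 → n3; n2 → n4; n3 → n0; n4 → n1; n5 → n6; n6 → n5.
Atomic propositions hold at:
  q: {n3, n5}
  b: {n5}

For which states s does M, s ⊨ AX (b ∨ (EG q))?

{n6}

EG q: greatest fixpoint, start Z0 = {n3, n5}, keep only states in Sat with some successor in Z. Z1 = ∅; fixed.
Sat(EG q) = ∅
Sat(b ∨ (EG q)) = {n5}
Sat(AX (b ∨ (EG q))) = {s : every successor in {n5}} = {n6}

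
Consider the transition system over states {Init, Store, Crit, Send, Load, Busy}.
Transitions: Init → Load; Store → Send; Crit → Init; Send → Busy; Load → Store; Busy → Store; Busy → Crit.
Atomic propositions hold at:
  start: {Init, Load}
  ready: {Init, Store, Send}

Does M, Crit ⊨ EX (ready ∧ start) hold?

Yes

Sat(ready ∧ start) = {Init}
Sat(EX (ready ∧ start)) = {s : some successor in {Init}} = {Crit}
Crit ∈ Sat(EX (ready ∧ start)) = {Crit}, so the formula holds at Crit.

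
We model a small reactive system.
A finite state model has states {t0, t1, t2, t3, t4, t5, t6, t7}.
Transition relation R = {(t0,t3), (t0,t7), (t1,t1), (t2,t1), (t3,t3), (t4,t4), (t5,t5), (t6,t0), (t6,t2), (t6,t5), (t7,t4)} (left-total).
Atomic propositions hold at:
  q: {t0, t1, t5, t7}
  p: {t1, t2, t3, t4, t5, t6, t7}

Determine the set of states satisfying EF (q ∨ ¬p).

{t0, t1, t2, t5, t6, t7}

Sat(¬p) = {t0}
Sat(q ∨ ¬p) = {t0, t1, t5, t7}
EF (q ∨ ¬p): least fixpoint, start Z0 = {t0, t1, t5, t7}, add states with some successor in Z. Z1 = {t0, t1, t2, t5, t6, t7}; fixed.
Sat(EF (q ∨ ¬p)) = {t0, t1, t2, t5, t6, t7}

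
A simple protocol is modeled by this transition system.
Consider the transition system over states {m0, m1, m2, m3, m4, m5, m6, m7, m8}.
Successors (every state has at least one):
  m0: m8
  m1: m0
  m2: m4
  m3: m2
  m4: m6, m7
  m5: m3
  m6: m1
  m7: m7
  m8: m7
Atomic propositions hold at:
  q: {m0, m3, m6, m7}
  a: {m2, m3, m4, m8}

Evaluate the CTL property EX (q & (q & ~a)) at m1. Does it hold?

Yes

Sat(~a) = {m0, m1, m5, m6, m7}
Sat(q & ~a) = {m0, m6, m7}
Sat(q & (q & ~a)) = {m0, m6, m7}
Sat(EX (q & (q & ~a))) = {s : some successor in {m0, m6, m7}} = {m1, m4, m7, m8}
m1 ∈ Sat(EX (q & (q & ~a))) = {m1, m4, m7, m8}, so the formula holds at m1.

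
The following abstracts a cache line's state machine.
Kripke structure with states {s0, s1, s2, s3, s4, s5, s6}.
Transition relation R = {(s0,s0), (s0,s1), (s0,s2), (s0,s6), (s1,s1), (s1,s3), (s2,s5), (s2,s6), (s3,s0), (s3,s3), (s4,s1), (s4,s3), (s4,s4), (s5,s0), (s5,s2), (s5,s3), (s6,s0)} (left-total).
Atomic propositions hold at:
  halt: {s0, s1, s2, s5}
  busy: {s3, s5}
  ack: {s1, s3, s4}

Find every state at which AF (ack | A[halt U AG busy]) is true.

{s1, s3, s4}

AG busy: greatest fixpoint, start Z0 = {s3, s5}, keep only states in Sat with every successor in Z. Z1 = ∅; fixed.
Sat(AG busy) = ∅
A[halt U AG busy]: least fixpoint, start Z0 = Sat(AG busy) = ∅, add states in Sat(halt) with every successor in Z. Already a fixed point.
Sat(A[halt U AG busy]) = ∅
Sat(ack | A[halt U AG busy]) = {s1, s3, s4}
AF (ack | A[halt U AG busy]): least fixpoint, start Z0 = {s1, s3, s4}, add states with every successor in Z. Already a fixed point.
Sat(AF (ack | A[halt U AG busy])) = {s1, s3, s4}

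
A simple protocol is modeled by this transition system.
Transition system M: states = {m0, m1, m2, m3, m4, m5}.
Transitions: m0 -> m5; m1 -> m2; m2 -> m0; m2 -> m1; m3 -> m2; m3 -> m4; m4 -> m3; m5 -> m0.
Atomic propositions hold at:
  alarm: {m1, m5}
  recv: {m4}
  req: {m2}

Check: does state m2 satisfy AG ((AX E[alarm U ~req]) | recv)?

Sat(~req) = {m0, m1, m3, m4, m5}
E[alarm U ~req]: least fixpoint, start Z0 = Sat(~req) = {m0, m1, m3, m4, m5}, add states in Sat(alarm) with some successor in Z. Already a fixed point.
Sat(E[alarm U ~req]) = {m0, m1, m3, m4, m5}
Sat(AX E[alarm U ~req]) = {s : every successor in {m0, m1, m3, m4, m5}} = {m0, m2, m4, m5}
Sat((AX E[alarm U ~req]) | recv) = {m0, m2, m4, m5}
AG ((AX E[alarm U ~req]) | recv): greatest fixpoint, start Z0 = {m0, m2, m4, m5}, keep only states in Sat with every successor in Z. Z1 = {m0, m5}; fixed.
Sat(AG ((AX E[alarm U ~req]) | recv)) = {m0, m5}
m2 ∉ Sat(AG ((AX E[alarm U ~req]) | recv)) = {m0, m5}, so the formula does not hold at m2.

No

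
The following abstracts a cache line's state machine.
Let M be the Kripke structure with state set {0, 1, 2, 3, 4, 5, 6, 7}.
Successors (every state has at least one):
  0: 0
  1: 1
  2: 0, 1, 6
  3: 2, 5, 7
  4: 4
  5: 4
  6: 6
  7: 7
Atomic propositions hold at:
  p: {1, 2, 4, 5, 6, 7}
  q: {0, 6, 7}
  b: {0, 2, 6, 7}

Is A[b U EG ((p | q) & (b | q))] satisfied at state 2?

Sat(p | q) = {0, 1, 2, 4, 5, 6, 7}
Sat(b | q) = {0, 2, 6, 7}
Sat((p | q) & (b | q)) = {0, 2, 6, 7}
EG ((p | q) & (b | q)): greatest fixpoint, start Z0 = {0, 2, 6, 7}, keep only states in Sat with some successor in Z. Already a fixed point.
Sat(EG ((p | q) & (b | q))) = {0, 2, 6, 7}
A[b U EG ((p | q) & (b | q))]: least fixpoint, start Z0 = Sat(EG ((p | q) & (b | q))) = {0, 2, 6, 7}, add states in Sat(b) with every successor in Z. Already a fixed point.
Sat(A[b U EG ((p | q) & (b | q))]) = {0, 2, 6, 7}
2 ∈ Sat(A[b U EG ((p | q) & (b | q))]) = {0, 2, 6, 7}, so the formula holds at 2.

Yes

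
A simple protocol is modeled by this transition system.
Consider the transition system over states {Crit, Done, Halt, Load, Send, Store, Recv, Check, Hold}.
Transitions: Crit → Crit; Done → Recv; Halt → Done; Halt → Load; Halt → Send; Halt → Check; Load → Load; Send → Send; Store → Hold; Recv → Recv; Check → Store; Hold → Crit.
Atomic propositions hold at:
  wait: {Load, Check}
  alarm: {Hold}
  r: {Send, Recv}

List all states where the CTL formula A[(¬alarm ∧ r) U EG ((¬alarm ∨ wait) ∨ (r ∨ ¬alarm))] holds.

Sat(¬alarm) = {Crit, Done, Halt, Load, Send, Store, Recv, Check}
Sat(¬alarm ∧ r) = {Send, Recv}
Sat(¬alarm ∨ wait) = {Crit, Done, Halt, Load, Send, Store, Recv, Check}
Sat(r ∨ ¬alarm) = {Crit, Done, Halt, Load, Send, Store, Recv, Check}
Sat((¬alarm ∨ wait) ∨ (r ∨ ¬alarm)) = {Crit, Done, Halt, Load, Send, Store, Recv, Check}
EG ((¬alarm ∨ wait) ∨ (r ∨ ¬alarm)): greatest fixpoint, start Z0 = {Crit, Done, Halt, Load, Send, Store, Recv, Check}, keep only states in Sat with some successor in Z. Z1 = {Crit, Done, Halt, Load, Send, Recv, Check}; Z2 = {Crit, Done, Halt, Load, Send, Recv}; fixed.
Sat(EG ((¬alarm ∨ wait) ∨ (r ∨ ¬alarm))) = {Crit, Done, Halt, Load, Send, Recv}
A[(¬alarm ∧ r) U EG ((¬alarm ∨ wait) ∨ (r ∨ ¬alarm))]: least fixpoint, start Z0 = Sat(EG ((¬alarm ∨ wait) ∨ (r ∨ ¬alarm))) = {Crit, Done, Halt, Load, Send, Recv}, add states in Sat(¬alarm ∧ r) with every successor in Z. Already a fixed point.
Sat(A[(¬alarm ∧ r) U EG ((¬alarm ∨ wait) ∨ (r ∨ ¬alarm))]) = {Crit, Done, Halt, Load, Send, Recv}

{Crit, Done, Halt, Load, Send, Recv}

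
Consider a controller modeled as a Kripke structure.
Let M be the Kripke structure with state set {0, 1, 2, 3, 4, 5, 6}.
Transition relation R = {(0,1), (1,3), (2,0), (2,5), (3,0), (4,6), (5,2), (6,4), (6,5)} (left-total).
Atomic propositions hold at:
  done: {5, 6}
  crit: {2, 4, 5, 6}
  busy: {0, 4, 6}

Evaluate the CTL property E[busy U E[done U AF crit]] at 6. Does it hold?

AF crit: least fixpoint, start Z0 = {2, 4, 5, 6}, add states with every successor in Z. Already a fixed point.
Sat(AF crit) = {2, 4, 5, 6}
E[done U AF crit]: least fixpoint, start Z0 = Sat(AF crit) = {2, 4, 5, 6}, add states in Sat(done) with some successor in Z. Already a fixed point.
Sat(E[done U AF crit]) = {2, 4, 5, 6}
E[busy U E[done U AF crit]]: least fixpoint, start Z0 = Sat(E[done U AF crit]) = {2, 4, 5, 6}, add states in Sat(busy) with some successor in Z. Already a fixed point.
Sat(E[busy U E[done U AF crit]]) = {2, 4, 5, 6}
6 ∈ Sat(E[busy U E[done U AF crit]]) = {2, 4, 5, 6}, so the formula holds at 6.

Yes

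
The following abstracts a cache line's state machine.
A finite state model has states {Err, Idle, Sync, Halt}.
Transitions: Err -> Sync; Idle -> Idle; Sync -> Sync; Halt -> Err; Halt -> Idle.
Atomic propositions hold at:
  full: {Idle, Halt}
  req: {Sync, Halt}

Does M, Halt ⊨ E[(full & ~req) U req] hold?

Yes

Sat(~req) = {Err, Idle}
Sat(full & ~req) = {Idle}
E[(full & ~req) U req]: least fixpoint, start Z0 = Sat(req) = {Sync, Halt}, add states in Sat(full & ~req) with some successor in Z. Already a fixed point.
Sat(E[(full & ~req) U req]) = {Sync, Halt}
Halt ∈ Sat(E[(full & ~req) U req]) = {Sync, Halt}, so the formula holds at Halt.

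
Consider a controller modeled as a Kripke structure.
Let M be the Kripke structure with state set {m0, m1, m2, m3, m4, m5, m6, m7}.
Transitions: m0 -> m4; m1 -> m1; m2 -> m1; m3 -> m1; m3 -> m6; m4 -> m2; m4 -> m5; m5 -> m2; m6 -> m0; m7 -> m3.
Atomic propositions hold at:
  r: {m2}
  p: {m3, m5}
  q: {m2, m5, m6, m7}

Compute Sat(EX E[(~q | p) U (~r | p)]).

{m0, m1, m2, m3, m4, m6, m7}

Sat(~q) = {m0, m1, m3, m4}
Sat(~q | p) = {m0, m1, m3, m4, m5}
Sat(~r) = {m0, m1, m3, m4, m5, m6, m7}
Sat(~r | p) = {m0, m1, m3, m4, m5, m6, m7}
E[(~q | p) U (~r | p)]: least fixpoint, start Z0 = Sat((~r | p)) = {m0, m1, m3, m4, m5, m6, m7}, add states in Sat(~q | p) with some successor in Z. Already a fixed point.
Sat(E[(~q | p) U (~r | p)]) = {m0, m1, m3, m4, m5, m6, m7}
Sat(EX E[(~q | p) U (~r | p)]) = {s : some successor in {m0, m1, m3, m4, m5, m6, m7}} = {m0, m1, m2, m3, m4, m6, m7}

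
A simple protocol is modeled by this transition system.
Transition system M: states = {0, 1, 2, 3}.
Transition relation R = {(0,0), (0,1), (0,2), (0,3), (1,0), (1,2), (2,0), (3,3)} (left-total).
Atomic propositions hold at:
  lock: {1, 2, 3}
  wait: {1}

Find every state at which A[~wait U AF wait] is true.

{1}

Sat(~wait) = {0, 2, 3}
AF wait: least fixpoint, start Z0 = {1}, add states with every successor in Z. Already a fixed point.
Sat(AF wait) = {1}
A[~wait U AF wait]: least fixpoint, start Z0 = Sat(AF wait) = {1}, add states in Sat(~wait) with every successor in Z. Already a fixed point.
Sat(A[~wait U AF wait]) = {1}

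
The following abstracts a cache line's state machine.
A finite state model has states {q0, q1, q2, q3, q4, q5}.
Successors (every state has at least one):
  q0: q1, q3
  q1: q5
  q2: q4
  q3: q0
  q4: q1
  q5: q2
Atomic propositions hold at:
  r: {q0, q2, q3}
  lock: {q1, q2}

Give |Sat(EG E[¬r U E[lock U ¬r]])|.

4

Sat(¬r) = {q1, q4, q5}
E[lock U ¬r]: least fixpoint, start Z0 = Sat(¬r) = {q1, q4, q5}, add states in Sat(lock) with some successor in Z. Z1 = {q1, q2, q4, q5}; fixed.
Sat(E[lock U ¬r]) = {q1, q2, q4, q5}
E[¬r U E[lock U ¬r]]: least fixpoint, start Z0 = Sat(E[lock U ¬r]) = {q1, q2, q4, q5}, add states in Sat(¬r) with some successor in Z. Already a fixed point.
Sat(E[¬r U E[lock U ¬r]]) = {q1, q2, q4, q5}
EG E[¬r U E[lock U ¬r]]: greatest fixpoint, start Z0 = {q1, q2, q4, q5}, keep only states in Sat with some successor in Z. Already a fixed point.
Sat(EG E[¬r U E[lock U ¬r]]) = {q1, q2, q4, q5}
|Sat(EG E[¬r U E[lock U ¬r]])| = |{q1, q2, q4, q5}| = 4.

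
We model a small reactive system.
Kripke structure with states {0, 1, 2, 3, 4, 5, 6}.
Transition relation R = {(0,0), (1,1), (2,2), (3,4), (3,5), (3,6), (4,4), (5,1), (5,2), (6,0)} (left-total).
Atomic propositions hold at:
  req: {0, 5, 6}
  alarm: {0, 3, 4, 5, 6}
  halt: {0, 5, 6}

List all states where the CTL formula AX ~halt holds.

Sat(~halt) = {1, 2, 3, 4}
Sat(AX ~halt) = {s : every successor in {1, 2, 3, 4}} = {1, 2, 4, 5}

{1, 2, 4, 5}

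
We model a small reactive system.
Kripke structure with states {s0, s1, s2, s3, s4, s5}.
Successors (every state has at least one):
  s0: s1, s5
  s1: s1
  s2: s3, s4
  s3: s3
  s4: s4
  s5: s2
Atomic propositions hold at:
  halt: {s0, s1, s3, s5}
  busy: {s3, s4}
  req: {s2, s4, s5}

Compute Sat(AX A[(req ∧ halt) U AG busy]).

Sat(req ∧ halt) = {s5}
AG busy: greatest fixpoint, start Z0 = {s3, s4}, keep only states in Sat with every successor in Z. Already a fixed point.
Sat(AG busy) = {s3, s4}
A[(req ∧ halt) U AG busy]: least fixpoint, start Z0 = Sat(AG busy) = {s3, s4}, add states in Sat(req ∧ halt) with every successor in Z. Already a fixed point.
Sat(A[(req ∧ halt) U AG busy]) = {s3, s4}
Sat(AX A[(req ∧ halt) U AG busy]) = {s : every successor in {s3, s4}} = {s2, s3, s4}

{s2, s3, s4}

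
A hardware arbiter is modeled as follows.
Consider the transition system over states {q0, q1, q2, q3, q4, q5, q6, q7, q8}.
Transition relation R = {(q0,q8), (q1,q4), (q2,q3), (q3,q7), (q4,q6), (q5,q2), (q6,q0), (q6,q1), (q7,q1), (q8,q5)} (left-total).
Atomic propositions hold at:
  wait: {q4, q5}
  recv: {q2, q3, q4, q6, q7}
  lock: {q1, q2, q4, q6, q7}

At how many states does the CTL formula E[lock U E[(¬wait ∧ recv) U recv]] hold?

Sat(¬wait) = {q0, q1, q2, q3, q6, q7, q8}
Sat(¬wait ∧ recv) = {q2, q3, q6, q7}
E[(¬wait ∧ recv) U recv]: least fixpoint, start Z0 = Sat(recv) = {q2, q3, q4, q6, q7}, add states in Sat(¬wait ∧ recv) with some successor in Z. Already a fixed point.
Sat(E[(¬wait ∧ recv) U recv]) = {q2, q3, q4, q6, q7}
E[lock U E[(¬wait ∧ recv) U recv]]: least fixpoint, start Z0 = Sat(E[(¬wait ∧ recv) U recv]) = {q2, q3, q4, q6, q7}, add states in Sat(lock) with some successor in Z. Z1 = {q1, q2, q3, q4, q6, q7}; fixed.
Sat(E[lock U E[(¬wait ∧ recv) U recv]]) = {q1, q2, q3, q4, q6, q7}
|Sat(E[lock U E[(¬wait ∧ recv) U recv]])| = |{q1, q2, q3, q4, q6, q7}| = 6.

6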